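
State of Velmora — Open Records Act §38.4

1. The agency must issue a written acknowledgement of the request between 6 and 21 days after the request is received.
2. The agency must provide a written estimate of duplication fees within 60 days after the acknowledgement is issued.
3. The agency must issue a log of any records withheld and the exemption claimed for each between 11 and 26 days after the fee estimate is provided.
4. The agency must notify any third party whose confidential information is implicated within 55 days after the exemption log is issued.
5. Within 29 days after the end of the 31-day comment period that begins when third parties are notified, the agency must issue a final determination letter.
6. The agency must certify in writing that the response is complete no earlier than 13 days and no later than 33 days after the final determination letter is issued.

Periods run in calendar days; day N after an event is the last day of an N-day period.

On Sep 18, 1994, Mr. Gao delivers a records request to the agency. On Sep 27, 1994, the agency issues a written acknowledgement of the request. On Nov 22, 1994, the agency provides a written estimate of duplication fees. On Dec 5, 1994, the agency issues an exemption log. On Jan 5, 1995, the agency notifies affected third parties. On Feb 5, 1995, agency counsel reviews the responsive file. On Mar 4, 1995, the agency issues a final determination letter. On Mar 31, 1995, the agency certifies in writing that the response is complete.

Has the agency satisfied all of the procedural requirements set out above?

Yes

(1) the permitted window runs from Sep 18, 1994 + 6 = Sep 24, 1994 to Sep 18, 1994 + 21 = Oct 9, 1994; done Sep 27, 1994 — within the window.
(2) due by Sep 27, 1994 + 60 days = Nov 26, 1994; Nov 22, 1994 is within that limit.
(3) the permitted window runs from Nov 22, 1994 + 11 = Dec 3, 1994 to Nov 22, 1994 + 26 = Dec 18, 1994; done Dec 5, 1994, which is between those dates.
(4) due by Dec 5, 1994 + 55 days = Jan 29, 1995; completed Jan 5, 1995, before the deadline.
(5) due by Feb 5, 1995 + 29 days = Mar 6, 1995; Mar 4, 1995 is within that limit.
(6) the permitted window runs from Mar 4, 1995 + 13 = Mar 17, 1995 to Mar 4, 1995 + 33 = Apr 6, 1995; done Mar 31, 1995, which is between those dates.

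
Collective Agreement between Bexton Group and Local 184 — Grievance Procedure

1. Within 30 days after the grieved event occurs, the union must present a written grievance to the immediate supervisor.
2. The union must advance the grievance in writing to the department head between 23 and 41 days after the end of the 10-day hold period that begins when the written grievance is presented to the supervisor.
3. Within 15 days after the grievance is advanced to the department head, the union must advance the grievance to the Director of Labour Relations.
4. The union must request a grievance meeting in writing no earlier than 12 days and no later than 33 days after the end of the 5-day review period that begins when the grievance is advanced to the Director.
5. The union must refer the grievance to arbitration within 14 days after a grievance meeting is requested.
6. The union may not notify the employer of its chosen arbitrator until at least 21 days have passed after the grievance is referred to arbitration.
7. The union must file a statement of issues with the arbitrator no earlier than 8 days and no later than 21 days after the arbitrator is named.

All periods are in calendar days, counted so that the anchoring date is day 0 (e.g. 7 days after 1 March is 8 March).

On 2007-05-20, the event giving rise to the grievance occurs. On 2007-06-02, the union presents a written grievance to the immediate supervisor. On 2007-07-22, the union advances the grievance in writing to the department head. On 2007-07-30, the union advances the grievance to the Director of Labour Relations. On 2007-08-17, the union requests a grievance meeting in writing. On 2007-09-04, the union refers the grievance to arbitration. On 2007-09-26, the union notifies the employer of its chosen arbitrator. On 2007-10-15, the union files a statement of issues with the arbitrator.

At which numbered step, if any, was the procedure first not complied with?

Step 5

Step 1: 30 days after 2007-05-20 (when the grieved event occurs) is 2007-06-19; done 2007-06-02 — timely.
Step 2: the window is 23–41 days after 2007-06-12 (end of the 10-day hold period, which began when the written grievance is presented to the supervisor on 2007-06-02), so 2007-07-05 through 2007-07-23; done 2007-07-22 — within the window.
Step 3: 15 days after 2007-07-22 (when the grievance is advanced to the department head) is 2007-08-06; 2007-07-30 is within that limit.
Step 4: the window is 12–33 days after 2007-08-04 (end of the 5-day review period, which began when the grievance is advanced to the Director on 2007-07-30), so 2007-08-16 through 2007-09-06; done 2007-08-17 — within the window.
Step 5: 14 days after 2007-08-17 (when a grievance meeting is requested) is 2007-08-31; done 2007-09-04 — 4 days late.
That is the first point of non-compliance.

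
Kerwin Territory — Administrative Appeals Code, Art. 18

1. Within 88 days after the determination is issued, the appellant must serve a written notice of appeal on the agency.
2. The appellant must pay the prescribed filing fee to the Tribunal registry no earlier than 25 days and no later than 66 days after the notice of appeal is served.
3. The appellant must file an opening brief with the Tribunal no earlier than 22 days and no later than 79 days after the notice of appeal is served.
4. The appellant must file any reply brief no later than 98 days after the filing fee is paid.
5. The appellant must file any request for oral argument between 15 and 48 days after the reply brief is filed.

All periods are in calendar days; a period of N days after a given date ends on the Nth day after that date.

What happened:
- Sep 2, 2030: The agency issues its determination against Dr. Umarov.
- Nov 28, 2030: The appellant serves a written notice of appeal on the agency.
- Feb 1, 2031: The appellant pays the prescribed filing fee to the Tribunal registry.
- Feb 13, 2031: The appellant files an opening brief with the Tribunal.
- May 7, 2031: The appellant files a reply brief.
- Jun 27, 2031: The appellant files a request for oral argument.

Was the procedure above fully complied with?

Step 1 — counting 88 days from Sep 2, 2030 (when the determination is issued) gives a deadline of Nov 29, 2030; done Nov 28, 2030 — timely.
Step 2 — 25 and 66 days from Nov 28, 2030 (when the notice of appeal is served) are Dec 23, 2030 and Feb 2, 2031 respectively; Feb 1, 2031 falls inside that range.
Step 3 — 22 and 79 days from Nov 28, 2030 (when the notice of appeal is served) are Dec 20, 2030 and Feb 15, 2031 respectively; done Feb 13, 2031, which is between those dates.
Step 4 — counting 98 days from Feb 1, 2031 (when the filing fee is paid) gives a deadline of May 10, 2031; May 7, 2031 is within that limit.
Step 5 — 15 and 48 days from May 7, 2031 (when the reply brief is filed) are May 22, 2031 and Jun 24, 2031 respectively; done Jun 27, 2031 — 3 days after the window closed.
No need to go further; step 5 was not satisfied.

No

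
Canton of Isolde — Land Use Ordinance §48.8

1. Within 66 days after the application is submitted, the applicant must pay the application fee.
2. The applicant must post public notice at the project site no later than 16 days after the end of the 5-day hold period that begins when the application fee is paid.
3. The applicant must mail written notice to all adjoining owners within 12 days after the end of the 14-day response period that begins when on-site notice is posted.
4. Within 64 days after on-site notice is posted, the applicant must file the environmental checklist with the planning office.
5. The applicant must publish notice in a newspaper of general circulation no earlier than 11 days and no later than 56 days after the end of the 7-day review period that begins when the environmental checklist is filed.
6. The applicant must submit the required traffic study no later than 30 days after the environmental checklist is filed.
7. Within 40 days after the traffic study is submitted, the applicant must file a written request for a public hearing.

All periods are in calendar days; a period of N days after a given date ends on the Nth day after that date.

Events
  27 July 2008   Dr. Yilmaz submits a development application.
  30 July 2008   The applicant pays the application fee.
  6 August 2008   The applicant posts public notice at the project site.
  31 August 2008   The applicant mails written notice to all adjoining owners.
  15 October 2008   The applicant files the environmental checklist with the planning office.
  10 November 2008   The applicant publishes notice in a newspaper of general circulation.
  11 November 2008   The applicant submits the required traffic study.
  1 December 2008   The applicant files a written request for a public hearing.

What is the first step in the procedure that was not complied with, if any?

Step 1: 66 days after 27 July 2008 (when the application is submitted) is 1 October 2008; completed 30 July 2008, before the deadline.
Step 2: 16 days after 4 August 2008 (end of the 5-day hold period, which began when the application fee is paid on 30 July 2008) is 20 August 2008; done 6 August 2008 — timely.
Step 3: 12 days after 20 August 2008 (end of the 14-day response period, which began when on-site notice is posted on 6 August 2008) is 1 September 2008; done 31 August 2008 — timely.
Step 4: 64 days after 6 August 2008 (when on-site notice is posted) is 9 October 2008; 15 October 2008 misses that deadline by 6 days.
No need to go further; step 4 was not satisfied.

Step 4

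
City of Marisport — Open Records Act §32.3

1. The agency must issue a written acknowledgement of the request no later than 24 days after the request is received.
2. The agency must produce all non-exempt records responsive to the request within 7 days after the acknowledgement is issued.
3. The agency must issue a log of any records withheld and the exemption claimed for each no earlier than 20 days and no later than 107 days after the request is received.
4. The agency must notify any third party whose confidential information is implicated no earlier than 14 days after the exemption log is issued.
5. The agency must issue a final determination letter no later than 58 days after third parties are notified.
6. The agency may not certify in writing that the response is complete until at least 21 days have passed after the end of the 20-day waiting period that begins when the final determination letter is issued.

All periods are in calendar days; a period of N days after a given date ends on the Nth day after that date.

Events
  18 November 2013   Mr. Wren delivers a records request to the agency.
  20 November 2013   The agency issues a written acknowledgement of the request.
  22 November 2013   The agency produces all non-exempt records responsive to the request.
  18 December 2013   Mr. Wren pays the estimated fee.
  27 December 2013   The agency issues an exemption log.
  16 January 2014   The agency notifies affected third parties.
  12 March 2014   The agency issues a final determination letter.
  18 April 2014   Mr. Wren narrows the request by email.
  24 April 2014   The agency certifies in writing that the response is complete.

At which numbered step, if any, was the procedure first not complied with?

None — every step was satisfied

Step 1: 24 days after 18 November 2013 (when the request is received) is 12 December 2013; 20 November 2013 is within that limit.
Step 2: 7 days after 20 November 2013 (when the acknowledgement is issued) is 27 November 2013; 22 November 2013 is within that limit.
Step 3: the window is 20–107 days after 18 November 2013 (when the request is received), so 8 December 2013 through 5 March 2014; done 27 December 2013, which is between those dates.
Step 4: the earliest permitted date is 14 days after 27 December 2013 (when the exemption log is issued), i.e. 10 January 2014; done 16 January 2014, after the minimum wait.
Step 5: 58 days after 16 January 2014 (when third parties are notified) is 15 March 2014; done 12 March 2014 — timely.
Step 6: the earliest permitted date is 21 days after 1 April 2014 (end of the 20-day waiting period, which began when the final determination letter is issued on 12 March 2014), i.e. 22 April 2014; done 24 April 2014, after the minimum wait.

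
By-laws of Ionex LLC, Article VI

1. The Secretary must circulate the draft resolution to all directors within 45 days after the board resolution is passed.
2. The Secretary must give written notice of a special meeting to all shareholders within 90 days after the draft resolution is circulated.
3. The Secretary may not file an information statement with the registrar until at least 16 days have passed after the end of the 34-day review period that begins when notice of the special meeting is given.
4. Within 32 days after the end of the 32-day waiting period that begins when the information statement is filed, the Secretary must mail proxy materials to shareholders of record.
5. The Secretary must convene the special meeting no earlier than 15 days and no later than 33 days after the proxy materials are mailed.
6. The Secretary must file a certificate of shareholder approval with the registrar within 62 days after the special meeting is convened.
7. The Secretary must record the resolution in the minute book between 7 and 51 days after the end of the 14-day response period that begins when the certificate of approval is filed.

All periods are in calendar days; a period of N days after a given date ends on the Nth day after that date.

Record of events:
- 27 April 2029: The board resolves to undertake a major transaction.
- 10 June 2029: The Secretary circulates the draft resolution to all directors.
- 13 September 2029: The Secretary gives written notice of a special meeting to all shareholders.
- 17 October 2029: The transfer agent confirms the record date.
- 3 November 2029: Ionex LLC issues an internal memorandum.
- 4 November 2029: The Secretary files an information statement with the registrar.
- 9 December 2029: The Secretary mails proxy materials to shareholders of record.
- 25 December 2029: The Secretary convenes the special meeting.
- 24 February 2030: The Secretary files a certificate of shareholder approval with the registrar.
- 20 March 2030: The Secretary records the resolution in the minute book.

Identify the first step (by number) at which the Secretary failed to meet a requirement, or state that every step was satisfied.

Step 2

(1) due by 27 April 2029 + 45 days = 11 June 2029; 10 June 2029 is within that limit.
(2) due by 10 June 2029 + 90 days = 8 September 2029; 13 September 2029 misses that deadline by 5 days.
The procedure was therefore not followed at step 2.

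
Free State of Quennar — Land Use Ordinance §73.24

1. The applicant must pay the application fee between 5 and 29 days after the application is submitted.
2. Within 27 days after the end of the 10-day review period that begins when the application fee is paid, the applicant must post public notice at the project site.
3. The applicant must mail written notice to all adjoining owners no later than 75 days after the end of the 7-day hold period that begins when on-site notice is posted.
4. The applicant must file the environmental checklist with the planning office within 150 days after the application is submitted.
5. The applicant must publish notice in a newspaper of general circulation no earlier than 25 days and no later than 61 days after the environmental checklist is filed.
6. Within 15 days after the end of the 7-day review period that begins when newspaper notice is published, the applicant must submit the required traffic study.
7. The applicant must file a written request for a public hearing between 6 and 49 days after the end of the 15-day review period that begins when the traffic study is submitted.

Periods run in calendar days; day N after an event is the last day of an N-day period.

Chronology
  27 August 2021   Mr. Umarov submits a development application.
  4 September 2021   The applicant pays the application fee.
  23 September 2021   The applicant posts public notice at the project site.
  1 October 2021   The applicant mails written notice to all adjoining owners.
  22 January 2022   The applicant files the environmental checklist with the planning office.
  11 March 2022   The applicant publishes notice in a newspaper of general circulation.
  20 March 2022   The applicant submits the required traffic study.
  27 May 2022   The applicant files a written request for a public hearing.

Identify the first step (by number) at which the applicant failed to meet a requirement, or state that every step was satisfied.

Step 7

Step 1 — 5 and 29 days from 27 August 2021 (when the application is submitted) are 1 September 2021 and 25 September 2021 respectively; done 4 September 2021, which is between those dates.
Step 2 — counting 27 days from 14 September 2021 (end of the 10-day review period, which began when the application fee is paid on 4 September 2021) gives a deadline of 11 October 2021; done 23 September 2021 — timely.
Step 3 — counting 75 days from 30 September 2021 (end of the 7-day hold period, which began when on-site notice is posted on 23 September 2021) gives a deadline of 14 December 2021; completed 1 October 2021, before the deadline.
Step 4 — counting 150 days from 27 August 2021 (when the application is submitted) gives a deadline of 24 January 2022; completed 22 January 2022, before the deadline.
Step 5 — 25 and 61 days from 22 January 2022 (when the environmental checklist is filed) are 16 February 2022 and 24 March 2022 respectively; done 11 March 2022 — within the window.
Step 6 — counting 15 days from 18 March 2022 (end of the 7-day review period, which began when newspaper notice is published on 11 March 2022) gives a deadline of 2 April 2022; completed 20 March 2022, before the deadline.
Step 7 — 6 and 49 days from 4 April 2022 (end of the 15-day review period, which began when the traffic study is submitted on 20 March 2022) are 10 April 2022 and 23 May 2022 respectively; 27 May 2022 is 4 days past the end of the window.
Later steps need not be reached.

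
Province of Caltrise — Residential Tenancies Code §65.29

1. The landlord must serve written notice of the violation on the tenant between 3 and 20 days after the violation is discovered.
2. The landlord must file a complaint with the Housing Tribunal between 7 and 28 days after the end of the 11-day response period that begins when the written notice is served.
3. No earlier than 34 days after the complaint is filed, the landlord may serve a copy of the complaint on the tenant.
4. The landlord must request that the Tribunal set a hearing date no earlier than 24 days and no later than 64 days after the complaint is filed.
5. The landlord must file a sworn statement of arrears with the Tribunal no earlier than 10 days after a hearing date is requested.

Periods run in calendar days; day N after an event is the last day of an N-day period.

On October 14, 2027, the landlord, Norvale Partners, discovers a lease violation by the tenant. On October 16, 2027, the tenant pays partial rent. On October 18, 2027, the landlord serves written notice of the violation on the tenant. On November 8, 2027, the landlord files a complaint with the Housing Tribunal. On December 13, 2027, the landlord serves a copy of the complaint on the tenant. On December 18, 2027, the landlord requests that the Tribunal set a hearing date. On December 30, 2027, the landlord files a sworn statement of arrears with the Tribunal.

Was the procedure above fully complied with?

Yes

(1) the permitted window runs from October 14, 2027 + 3 = October 17, 2027 to October 14, 2027 + 20 = November 3, 2027; done October 18, 2027, which is between those dates.
(2) the permitted window runs from October 29, 2027 + 7 = November 5, 2027 to October 29, 2027 + 28 = November 26, 2027; done November 8, 2027 — within the window.
(3) permitted from November 8, 2027 + 34 days = December 12, 2027 onward; done December 13, 2027, after the minimum wait.
(4) the permitted window runs from November 8, 2027 + 24 = December 2, 2027 to November 8, 2027 + 64 = January 11, 2028; done December 18, 2027 — within the window.
(5) permitted from December 18, 2027 + 10 days = December 28, 2027 onward; done December 30, 2027, after the minimum wait.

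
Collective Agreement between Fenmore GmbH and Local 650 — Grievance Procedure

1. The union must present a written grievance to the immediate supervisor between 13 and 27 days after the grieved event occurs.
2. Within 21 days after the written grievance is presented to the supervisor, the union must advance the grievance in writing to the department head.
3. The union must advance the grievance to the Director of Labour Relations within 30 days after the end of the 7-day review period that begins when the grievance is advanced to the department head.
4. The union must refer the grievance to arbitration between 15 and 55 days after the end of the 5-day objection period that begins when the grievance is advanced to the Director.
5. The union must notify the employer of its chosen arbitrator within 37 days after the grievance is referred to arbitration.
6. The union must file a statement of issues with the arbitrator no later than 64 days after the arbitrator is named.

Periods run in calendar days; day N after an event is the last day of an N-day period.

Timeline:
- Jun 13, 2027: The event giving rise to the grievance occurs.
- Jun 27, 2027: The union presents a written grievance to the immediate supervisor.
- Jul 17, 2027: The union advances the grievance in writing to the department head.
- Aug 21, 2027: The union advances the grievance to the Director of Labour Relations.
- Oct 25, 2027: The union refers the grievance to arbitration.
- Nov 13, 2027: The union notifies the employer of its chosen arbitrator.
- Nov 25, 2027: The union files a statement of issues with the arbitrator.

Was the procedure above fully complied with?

(1) the permitted window runs from Jun 13, 2027 + 13 = Jun 26, 2027 to Jun 13, 2027 + 27 = Jul 10, 2027; done Jun 27, 2027 — within the window.
(2) due by Jun 27, 2027 + 21 days = Jul 18, 2027; done Jul 17, 2027 — timely.
(3) due by Jul 24, 2027 + 30 days = Aug 23, 2027; Aug 21, 2027 is within that limit.
(4) the permitted window runs from Aug 26, 2027 + 15 = Sep 10, 2027 to Aug 26, 2027 + 55 = Oct 20, 2027; done Oct 25, 2027 — 5 days after the window closed.
Later steps need not be reached.

No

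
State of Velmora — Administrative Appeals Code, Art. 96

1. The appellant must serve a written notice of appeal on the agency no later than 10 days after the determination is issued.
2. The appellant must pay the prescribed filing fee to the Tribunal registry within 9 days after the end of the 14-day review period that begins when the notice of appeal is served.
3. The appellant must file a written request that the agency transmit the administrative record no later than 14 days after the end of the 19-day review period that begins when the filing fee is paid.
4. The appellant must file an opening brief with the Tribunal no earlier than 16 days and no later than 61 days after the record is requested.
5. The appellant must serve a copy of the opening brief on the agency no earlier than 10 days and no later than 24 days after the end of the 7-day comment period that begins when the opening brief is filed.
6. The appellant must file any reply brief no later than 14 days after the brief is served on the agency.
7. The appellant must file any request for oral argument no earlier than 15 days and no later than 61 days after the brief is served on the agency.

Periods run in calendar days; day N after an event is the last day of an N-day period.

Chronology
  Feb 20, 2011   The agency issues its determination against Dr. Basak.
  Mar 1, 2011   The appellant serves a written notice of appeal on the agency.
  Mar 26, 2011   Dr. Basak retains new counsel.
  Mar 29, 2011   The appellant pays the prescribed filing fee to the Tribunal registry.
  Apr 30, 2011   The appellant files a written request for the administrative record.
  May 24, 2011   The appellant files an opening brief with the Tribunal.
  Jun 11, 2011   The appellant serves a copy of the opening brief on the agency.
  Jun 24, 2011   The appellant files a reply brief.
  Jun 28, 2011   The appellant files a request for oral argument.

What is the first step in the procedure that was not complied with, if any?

Step 1: 10 days after Feb 20, 2011 (when the determination is issued) is Mar 2, 2011; done Mar 1, 2011 — timely.
Step 2: 9 days after Mar 15, 2011 (end of the 14-day review period, which began when the notice of appeal is served on Mar 1, 2011) is Mar 24, 2011; not done until Mar 29, 2011, 5 days after the deadline.

Step 2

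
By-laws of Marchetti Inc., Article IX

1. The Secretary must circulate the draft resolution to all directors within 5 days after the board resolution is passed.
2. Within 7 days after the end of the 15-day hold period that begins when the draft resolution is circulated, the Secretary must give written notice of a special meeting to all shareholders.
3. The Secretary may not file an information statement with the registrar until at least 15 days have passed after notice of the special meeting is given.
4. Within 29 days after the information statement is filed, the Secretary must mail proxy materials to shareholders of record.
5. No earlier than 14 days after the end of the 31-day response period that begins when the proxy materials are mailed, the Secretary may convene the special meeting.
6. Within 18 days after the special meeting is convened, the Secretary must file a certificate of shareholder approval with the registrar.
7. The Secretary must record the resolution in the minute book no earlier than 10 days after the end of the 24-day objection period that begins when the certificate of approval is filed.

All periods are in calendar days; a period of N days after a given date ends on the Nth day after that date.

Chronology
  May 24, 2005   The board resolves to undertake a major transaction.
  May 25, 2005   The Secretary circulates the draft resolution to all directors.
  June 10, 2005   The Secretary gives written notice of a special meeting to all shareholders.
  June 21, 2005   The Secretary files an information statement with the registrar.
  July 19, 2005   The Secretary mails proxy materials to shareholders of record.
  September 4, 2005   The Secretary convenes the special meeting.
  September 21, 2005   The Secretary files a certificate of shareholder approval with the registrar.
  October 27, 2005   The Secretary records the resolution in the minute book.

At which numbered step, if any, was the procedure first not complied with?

Step 1: 5 days after May 24, 2005 (when the board resolution is passed) is May 29, 2005; completed May 25, 2005, before the deadline.
Step 2: 7 days after June 9, 2005 (end of the 15-day hold period, which began when the draft resolution is circulated on May 25, 2005) is June 16, 2005; June 10, 2005 is within that limit.
Step 3: the earliest permitted date is 15 days after June 10, 2005 (when notice of the special meeting is given), i.e. June 25, 2005; done June 21, 2005 — 4 days too early.

Step 3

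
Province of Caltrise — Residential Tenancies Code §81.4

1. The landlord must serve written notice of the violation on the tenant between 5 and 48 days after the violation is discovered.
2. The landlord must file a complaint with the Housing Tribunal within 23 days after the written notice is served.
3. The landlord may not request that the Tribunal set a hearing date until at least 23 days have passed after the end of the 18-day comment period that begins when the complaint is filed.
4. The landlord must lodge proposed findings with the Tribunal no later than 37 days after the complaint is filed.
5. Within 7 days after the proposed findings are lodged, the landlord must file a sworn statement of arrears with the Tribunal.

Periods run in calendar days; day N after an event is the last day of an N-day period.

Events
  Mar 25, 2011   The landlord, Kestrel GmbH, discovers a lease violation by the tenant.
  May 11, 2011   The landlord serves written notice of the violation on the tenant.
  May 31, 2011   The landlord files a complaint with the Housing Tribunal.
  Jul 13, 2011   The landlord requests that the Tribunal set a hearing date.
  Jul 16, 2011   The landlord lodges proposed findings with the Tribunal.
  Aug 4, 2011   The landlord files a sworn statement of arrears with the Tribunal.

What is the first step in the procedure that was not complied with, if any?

Step 4

Step 1: the window is 5–48 days after Mar 25, 2011 (when the violation is discovered), so Mar 30, 2011 through May 12, 2011; done May 11, 2011 — within the window.
Step 2: 23 days after May 11, 2011 (when the written notice is served) is Jun 3, 2011; May 31, 2011 is within that limit.
Step 3: the earliest permitted date is 23 days after Jun 18, 2011 (end of the 18-day comment period, which began when the complaint is filed on May 31, 2011), i.e. Jul 11, 2011; done Jul 13, 2011, after the minimum wait.
Step 4: 37 days after May 31, 2011 (when the complaint is filed) is Jul 7, 2011; done Jul 16, 2011 — 9 days late.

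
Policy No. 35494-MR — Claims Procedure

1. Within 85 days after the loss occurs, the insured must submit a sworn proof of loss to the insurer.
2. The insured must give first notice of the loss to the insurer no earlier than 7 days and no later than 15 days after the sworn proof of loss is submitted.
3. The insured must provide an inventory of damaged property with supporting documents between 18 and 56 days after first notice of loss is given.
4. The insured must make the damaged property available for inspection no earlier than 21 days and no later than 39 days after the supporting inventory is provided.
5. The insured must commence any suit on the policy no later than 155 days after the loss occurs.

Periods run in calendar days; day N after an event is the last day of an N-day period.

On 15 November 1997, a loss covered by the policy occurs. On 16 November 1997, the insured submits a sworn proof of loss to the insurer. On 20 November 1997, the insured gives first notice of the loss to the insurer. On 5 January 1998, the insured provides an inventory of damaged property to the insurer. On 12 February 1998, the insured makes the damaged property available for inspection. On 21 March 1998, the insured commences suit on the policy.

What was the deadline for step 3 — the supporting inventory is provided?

Step 3 runs from 20 November 1997, when first notice of loss is given. The window is 18–56 days after 20 November 1997; it closes on 15 January 1998.

15 January 1998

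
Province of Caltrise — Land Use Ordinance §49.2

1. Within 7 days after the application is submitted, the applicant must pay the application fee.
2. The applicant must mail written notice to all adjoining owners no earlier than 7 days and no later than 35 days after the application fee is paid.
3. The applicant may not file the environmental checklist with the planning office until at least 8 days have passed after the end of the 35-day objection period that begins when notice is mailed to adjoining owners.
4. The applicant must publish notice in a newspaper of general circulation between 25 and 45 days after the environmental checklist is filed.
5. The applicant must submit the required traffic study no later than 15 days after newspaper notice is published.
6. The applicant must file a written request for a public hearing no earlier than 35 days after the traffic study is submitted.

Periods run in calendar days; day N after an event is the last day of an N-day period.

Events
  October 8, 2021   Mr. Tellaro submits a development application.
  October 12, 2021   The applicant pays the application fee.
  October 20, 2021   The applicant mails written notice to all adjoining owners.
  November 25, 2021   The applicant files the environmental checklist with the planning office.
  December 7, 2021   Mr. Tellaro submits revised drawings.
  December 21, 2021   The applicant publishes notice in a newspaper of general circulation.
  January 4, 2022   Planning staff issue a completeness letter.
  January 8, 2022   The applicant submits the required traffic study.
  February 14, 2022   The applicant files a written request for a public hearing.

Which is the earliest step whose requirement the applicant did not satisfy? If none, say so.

Step 1 — counting 7 days from October 8, 2021 (when the application is submitted) gives a deadline of October 15, 2021; completed October 12, 2021, before the deadline.
Step 2 — 7 and 35 days from October 12, 2021 (when the application fee is paid) are October 19, 2021 and November 16, 2021 respectively; done October 20, 2021 — within the window.
Step 3 — must wait 8 days from November 24, 2021 (end of the 35-day objection period, which began when notice is mailed to adjoining owners on October 20, 2021), so not before December 2, 2021; acted on November 25, 2021, 7 days prematurely.

Step 3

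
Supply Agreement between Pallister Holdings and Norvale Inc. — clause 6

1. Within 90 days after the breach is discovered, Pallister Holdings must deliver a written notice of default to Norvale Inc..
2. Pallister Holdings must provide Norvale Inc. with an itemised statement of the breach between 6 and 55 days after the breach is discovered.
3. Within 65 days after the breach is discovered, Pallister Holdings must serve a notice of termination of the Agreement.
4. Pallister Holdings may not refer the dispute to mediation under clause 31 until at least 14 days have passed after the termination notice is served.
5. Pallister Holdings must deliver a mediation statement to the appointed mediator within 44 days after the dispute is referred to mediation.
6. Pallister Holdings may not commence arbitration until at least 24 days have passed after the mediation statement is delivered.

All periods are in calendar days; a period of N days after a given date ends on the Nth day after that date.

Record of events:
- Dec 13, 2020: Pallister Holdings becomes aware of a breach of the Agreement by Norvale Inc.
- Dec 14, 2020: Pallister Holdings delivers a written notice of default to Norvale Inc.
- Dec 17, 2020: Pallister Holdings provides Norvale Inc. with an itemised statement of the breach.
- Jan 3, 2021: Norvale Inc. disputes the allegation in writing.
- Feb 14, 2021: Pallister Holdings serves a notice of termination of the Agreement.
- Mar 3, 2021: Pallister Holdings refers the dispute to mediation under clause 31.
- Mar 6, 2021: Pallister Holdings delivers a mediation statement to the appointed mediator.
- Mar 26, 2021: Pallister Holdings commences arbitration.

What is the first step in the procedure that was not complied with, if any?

Step 2

Step 1 — counting 90 days from Dec 13, 2020 (when the breach is discovered) gives a deadline of Mar 13, 2021; done Dec 14, 2020 — timely.
Step 2 — 6 and 55 days from Dec 13, 2020 (when the breach is discovered) are Dec 19, 2020 and Feb 6, 2021 respectively; done Dec 17, 2020 — 2 days before the window opened.
That is the first point of non-compliance.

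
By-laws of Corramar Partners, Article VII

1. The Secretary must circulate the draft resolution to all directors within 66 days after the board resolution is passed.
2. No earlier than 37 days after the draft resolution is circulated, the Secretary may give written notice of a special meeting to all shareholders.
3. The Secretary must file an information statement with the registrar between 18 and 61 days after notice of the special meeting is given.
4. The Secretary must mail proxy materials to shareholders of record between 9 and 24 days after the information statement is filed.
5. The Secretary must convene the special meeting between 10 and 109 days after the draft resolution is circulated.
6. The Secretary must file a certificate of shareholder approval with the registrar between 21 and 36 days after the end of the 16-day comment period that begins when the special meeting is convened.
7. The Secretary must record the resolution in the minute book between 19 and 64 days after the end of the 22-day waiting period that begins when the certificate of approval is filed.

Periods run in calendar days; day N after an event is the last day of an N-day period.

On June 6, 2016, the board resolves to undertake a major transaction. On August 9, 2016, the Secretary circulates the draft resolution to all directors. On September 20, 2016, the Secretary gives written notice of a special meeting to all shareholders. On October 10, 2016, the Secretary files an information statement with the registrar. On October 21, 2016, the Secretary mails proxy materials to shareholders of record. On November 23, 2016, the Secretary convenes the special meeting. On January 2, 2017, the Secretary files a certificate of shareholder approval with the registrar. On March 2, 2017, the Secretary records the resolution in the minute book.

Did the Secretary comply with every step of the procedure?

Step 1: 66 days after June 6, 2016 (when the board resolution is passed) is August 11, 2016; done August 9, 2016 — timely.
Step 2: the earliest permitted date is 37 days after August 9, 2016 (when the draft resolution is circulated), i.e. September 15, 2016; done September 20, 2016 — permitted.
Step 3: the window is 18–61 days after September 20, 2016 (when notice of the special meeting is given), so October 8, 2016 through November 20, 2016; done October 10, 2016 — within the window.
Step 4: the window is 9–24 days after October 10, 2016 (when the information statement is filed), so October 19, 2016 through November 3, 2016; done October 21, 2016, which is between those dates.
Step 5: the window is 10–109 days after August 9, 2016 (when the draft resolution is circulated), so August 19, 2016 through November 26, 2016; November 23, 2016 falls inside that range.
Step 6: the window is 21–36 days after December 9, 2016 (end of the 16-day comment period, which began when the special meeting is convened on November 23, 2016), so December 30, 2016 through January 14, 2017; done January 2, 2017 — within the window.
Step 7: the window is 19–64 days after January 24, 2017 (end of the 22-day waiting period, which began when the certificate of approval is filed on January 2, 2017), so February 12, 2017 through March 29, 2017; March 2, 2017 falls inside that range.

Yes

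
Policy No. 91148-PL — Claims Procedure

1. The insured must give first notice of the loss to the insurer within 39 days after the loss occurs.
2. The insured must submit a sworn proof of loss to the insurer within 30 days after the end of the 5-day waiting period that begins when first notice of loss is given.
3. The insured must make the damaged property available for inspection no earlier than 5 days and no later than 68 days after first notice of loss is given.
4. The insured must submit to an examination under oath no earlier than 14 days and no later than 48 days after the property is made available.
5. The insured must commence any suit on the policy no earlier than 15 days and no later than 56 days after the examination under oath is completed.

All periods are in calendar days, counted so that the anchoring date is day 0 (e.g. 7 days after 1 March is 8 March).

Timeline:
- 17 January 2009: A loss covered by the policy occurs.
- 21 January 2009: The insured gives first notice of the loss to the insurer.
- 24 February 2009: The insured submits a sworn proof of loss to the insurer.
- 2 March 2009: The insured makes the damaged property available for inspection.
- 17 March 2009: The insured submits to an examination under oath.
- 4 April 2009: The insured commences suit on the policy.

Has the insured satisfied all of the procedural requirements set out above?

Yes

Step 1: 39 days after 17 January 2009 (when the loss occurs) is 25 February 2009; 21 January 2009 is within that limit.
Step 2: 30 days after 26 January 2009 (end of the 5-day waiting period, which began when first notice of loss is given on 21 January 2009) is 25 February 2009; completed 24 February 2009, before the deadline.
Step 3: the window is 5–68 days after 21 January 2009 (when first notice of loss is given), so 26 January 2009 through 30 March 2009; 2 March 2009 falls inside that range.
Step 4: the window is 14–48 days after 2 March 2009 (when the property is made available), so 16 March 2009 through 19 April 2009; done 17 March 2009 — within the window.
Step 5: the window is 15–56 days after 17 March 2009 (when the examination under oath is completed), so 1 April 2009 through 12 May 2009; done 4 April 2009 — within the window.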